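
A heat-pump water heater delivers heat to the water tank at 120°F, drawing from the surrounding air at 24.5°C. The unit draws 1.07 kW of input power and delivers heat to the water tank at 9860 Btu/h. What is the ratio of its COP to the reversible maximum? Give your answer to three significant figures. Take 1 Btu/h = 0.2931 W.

0.205

Converting, Q̇_H = 9860 Btu/h = 2.890 kW, so COP_actual = Q̇_H/Ẇ = 2.890/1.070 = 2.701.
In absolute terms T_C = 297.65 K and T_H = 322.04 K, so ΔT = 24.39 K.
COP_Carnot = T_H/ΔT = 322.04/24.39 = 13.20.
η_II = COP_actual/COP_Carnot = 2.701/13.20 = 0.2045.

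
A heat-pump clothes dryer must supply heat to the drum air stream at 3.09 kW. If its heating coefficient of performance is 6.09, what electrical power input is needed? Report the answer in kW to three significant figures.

Ẇ = Q̇_H/COP_HP = 3.090/6.09 = 0.5074 kW.

0.507 kW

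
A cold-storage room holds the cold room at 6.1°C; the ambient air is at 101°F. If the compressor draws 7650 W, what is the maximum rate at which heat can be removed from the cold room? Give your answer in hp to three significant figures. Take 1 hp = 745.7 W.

In absolute terms T_C = 279.25 K and T_H = 311.48 K, so ΔT = 32.23 K.
COP_Carnot = T_C/ΔT = 279.25/32.23 = 8.663.
Q̇_max = COP_Carnot × Ẇ = 8.663 × 7650 W = 66270 W = 88.88 hp.

88.9 hp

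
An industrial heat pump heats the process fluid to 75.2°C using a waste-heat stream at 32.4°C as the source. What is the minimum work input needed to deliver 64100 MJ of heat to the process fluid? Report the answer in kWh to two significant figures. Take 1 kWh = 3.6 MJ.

In absolute terms T_C = 305.55 K and T_H = 348.35 K, so ΔT = 42.80 K.
The reversible limit is COP_HP = T_H/ΔT = 8.139, so W_min = Q_H/COP = Q_H·ΔT/T_H.
W_min = 64100 × 42.80/348.35 = 7876 MJ = 2188 kWh.

2200 kWh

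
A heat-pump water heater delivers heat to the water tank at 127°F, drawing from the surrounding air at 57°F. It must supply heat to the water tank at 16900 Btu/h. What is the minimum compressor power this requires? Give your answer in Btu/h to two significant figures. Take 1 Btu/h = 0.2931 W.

2000 Btu/h

In absolute terms T_C = 287.04 K and T_H = 325.93 K, so ΔT = 38.89 K.
COP_Carnot = T_H/ΔT = 325.93/38.89 = 8.381.
Ẇ_min = Q̇/COP_Carnot = 16900/8.381 = 2016 Btu/h.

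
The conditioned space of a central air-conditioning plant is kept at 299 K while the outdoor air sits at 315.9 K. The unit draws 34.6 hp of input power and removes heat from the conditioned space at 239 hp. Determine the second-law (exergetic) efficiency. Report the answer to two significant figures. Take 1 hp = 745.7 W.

COP_actual = Q̇_C/Ẇ = 239.0/34.60 = 6.908.
The reservoir spacing is ΔT = 315.9 − 299 = 16.90 K.
COP_Carnot = T_C/ΔT = 299.00/16.90 = 17.69.
η_II = COP_actual/COP_Carnot = 6.908/17.69 = 0.3904.

0.39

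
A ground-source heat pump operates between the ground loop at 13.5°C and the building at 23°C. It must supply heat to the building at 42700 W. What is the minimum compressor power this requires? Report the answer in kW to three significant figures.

1.37 kW

In absolute terms T_C = 286.65 K and T_H = 296.15 K, so ΔT = 9.500 K.
COP_Carnot = T_H/ΔT = 296.15/9.500 = 31.17.
Ẇ_min = Q̇/COP_Carnot = 42700/31.17 = 1370 W = 1.370 kW.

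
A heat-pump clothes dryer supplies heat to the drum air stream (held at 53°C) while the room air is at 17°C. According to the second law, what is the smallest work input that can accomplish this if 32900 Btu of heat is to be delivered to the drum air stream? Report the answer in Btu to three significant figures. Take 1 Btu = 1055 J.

In absolute terms T_C = 290.15 K and T_H = 326.15 K, so ΔT = 36.00 K.
The reversible limit is COP_HP = T_H/ΔT = 9.060, so W_min = Q_H/COP = Q_H·ΔT/T_H.
W_min = 32900 × 36.00/326.15 = 3631 Btu.

3630 Btu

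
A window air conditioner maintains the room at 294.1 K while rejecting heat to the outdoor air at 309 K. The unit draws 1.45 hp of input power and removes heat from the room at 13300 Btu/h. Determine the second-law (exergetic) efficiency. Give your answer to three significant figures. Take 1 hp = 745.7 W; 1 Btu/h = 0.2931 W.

Converting, Q̇_C = 13300 Btu/h = 5.228 hp, so COP_actual = Q̇_C/Ẇ = 5.228/1.450 = 3.605.
The reservoir spacing is ΔT = 309 − 294.1 = 14.90 K.
COP_Carnot = T_C/ΔT = 294.10/14.90 = 19.74.
η_II = COP_actual/COP_Carnot = 3.605/19.74 = 0.1827.

0.183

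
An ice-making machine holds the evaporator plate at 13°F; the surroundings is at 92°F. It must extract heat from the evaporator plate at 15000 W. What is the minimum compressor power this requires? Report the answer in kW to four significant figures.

In absolute terms T_C = 262.59 K and T_H = 306.48 K, so ΔT = 43.89 K.
COP_Carnot = T_C/ΔT = 262.59/43.89 = 5.983.
Ẇ_min = Q̇/COP_Carnot = 15000/5.983 = 2507 W = 2.507 kW.

2.507 kW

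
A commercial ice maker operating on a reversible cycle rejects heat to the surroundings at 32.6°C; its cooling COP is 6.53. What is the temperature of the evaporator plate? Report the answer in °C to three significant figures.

-8.00 °C

For a Carnot refrigerator COP_R = T_C/(T_H − T_C), so T_C = COP·T_H/(1 + COP).
With T_H = 305.75 K, T_C = 6.53 × 305.75/7.530 = 265.15 K.
Converting, 265.15 K = -8.00°C.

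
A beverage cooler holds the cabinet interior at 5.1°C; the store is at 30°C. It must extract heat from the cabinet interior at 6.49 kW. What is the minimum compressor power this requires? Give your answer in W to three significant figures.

In absolute terms T_C = 278.25 K and T_H = 303.15 K, so ΔT = 24.90 K.
COP_Carnot = T_C/ΔT = 278.25/24.90 = 11.17.
Ẇ_min = Q̇/COP_Carnot = 6.490/11.17 = 0.5808 kW = 580.8 W.

581 W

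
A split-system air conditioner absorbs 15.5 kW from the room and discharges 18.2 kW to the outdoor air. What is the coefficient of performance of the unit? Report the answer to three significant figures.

5.74

The first law gives Q̇_H = Q̇_C + Ẇ, so the three rates are Q̇_C = 15.50, Q̇_H = 18.20, Ẇ = 2.700 kW.
COP_R = Q̇_C/Ẇ = 15.50/2.700 = 5.741.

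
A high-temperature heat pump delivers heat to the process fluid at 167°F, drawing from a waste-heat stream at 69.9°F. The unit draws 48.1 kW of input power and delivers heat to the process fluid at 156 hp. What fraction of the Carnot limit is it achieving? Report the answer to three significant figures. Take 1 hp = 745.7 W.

0.375

Converting, Q̇_H = 156.0 hp = 116.3 kW, so COP_actual = Q̇_H/Ẇ = 116.3/48.10 = 2.418.
In absolute terms T_C = 294.21 K and T_H = 348.15 K, so ΔT = 53.94 K.
COP_Carnot = T_H/ΔT = 348.15/53.94 = 6.454.
η_II = COP_actual/COP_Carnot = 2.418/6.454 = 0.3747.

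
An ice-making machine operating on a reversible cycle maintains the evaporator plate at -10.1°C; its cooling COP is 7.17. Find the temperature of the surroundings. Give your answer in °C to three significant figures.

COP_R = T_C/(T_H − T_C) gives T_H − T_C = T_C/COP.
With T_C = 263.05 K, T_H = 263.05 × (1 + 1/7.17) = 299.74 K.
Converting, 299.74 K = 26.59°C.

26.6 °C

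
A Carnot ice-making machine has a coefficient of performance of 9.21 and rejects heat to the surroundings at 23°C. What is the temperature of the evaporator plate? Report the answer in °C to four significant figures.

-6.006 °C

For a Carnot refrigerator COP_R = T_C/(T_H − T_C), so T_C = COP·T_H/(1 + COP).
With T_H = 296.15 K, T_C = 9.21 × 296.15/10.21 = 267.14 K.
Converting, 267.14 K = -6.01°C.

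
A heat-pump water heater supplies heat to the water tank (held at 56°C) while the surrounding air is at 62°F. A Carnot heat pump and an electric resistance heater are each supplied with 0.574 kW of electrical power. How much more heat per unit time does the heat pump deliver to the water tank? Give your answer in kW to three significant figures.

4.23 kW

In absolute terms T_C = 289.82 K and T_H = 329.15 K, so ΔT = 39.33 K.
COP_Carnot = T_H/ΔT = 329.15/39.33 = 8.368.
The heat pump delivers Q̇_H = COP × Ẇ = 4.803 kW; the resistance heater delivers Ẇ = 0.5740 kW.
Extra = (COP − 1)·Ẇ = 4.229 kW.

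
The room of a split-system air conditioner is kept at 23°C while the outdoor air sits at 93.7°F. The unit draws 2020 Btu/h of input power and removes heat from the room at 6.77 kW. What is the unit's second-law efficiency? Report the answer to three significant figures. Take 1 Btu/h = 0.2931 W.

Converting, Q̇_C = 6.770 kW = 23100 Btu/h, so COP_actual = Q̇_C/Ẇ = 23100/2020 = 11.43.
In absolute terms T_C = 296.15 K and T_H = 307.43 K, so ΔT = 11.28 K.
COP_Carnot = T_C/ΔT = 296.15/11.28 = 26.26.
η_II = COP_actual/COP_Carnot = 11.43/26.26 = 0.4354.

0.435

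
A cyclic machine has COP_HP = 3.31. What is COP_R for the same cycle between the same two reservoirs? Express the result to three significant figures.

2.31

Since Q_H = Q_C + W for any cycle, COP_R = Q_C/W = Q_H/W − 1.
COP_R = 3.31 − 1 = 2.31.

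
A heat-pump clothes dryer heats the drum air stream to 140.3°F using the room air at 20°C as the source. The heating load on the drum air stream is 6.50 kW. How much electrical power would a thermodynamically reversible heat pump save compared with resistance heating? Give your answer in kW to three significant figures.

In absolute terms T_C = 293.15 K and T_H = 333.32 K, so ΔT = 40.17 K.
COP_Carnot = T_H/ΔT = 333.32/40.17 = 8.298.
Resistance heating needs Ẇ_res = Q̇_H = 6.500 kW; the reversible heat pump needs only Ẇ_hp = Q̇_H/COP = 0.7833 kW.
Saving = 6.500 − 0.7833 = 5.717 kW.

5.72 kW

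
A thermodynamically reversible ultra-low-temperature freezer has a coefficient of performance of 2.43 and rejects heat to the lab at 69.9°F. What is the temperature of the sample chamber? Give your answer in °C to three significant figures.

For a Carnot refrigerator COP_R = T_C/(T_H − T_C), so T_C = COP·T_H/(1 + COP).
With T_H = 294.21 K, T_C = 2.43 × 294.21/3.430 = 208.43 K.
Converting, 208.43 K = -64.72°C.

-64.7 °C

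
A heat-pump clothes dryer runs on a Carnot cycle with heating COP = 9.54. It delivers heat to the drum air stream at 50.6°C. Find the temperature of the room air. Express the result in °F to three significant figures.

COP_HP = T_H/(T_H − T_C) gives T_H − T_C = T_H/COP.
With T_H = 323.75 K, T_C = 323.75 × (1 − 1/9.54) = 289.81 K.
Converting, 289.81 K = 62.00°F.

62.0 °F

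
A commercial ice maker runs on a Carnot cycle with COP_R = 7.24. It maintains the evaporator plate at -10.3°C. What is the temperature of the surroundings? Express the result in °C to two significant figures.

26 °C

COP_R = T_C/(T_H − T_C) gives T_H − T_C = T_C/COP.
With T_C = 262.85 K, T_H = 262.85 × (1 + 1/7.24) = 299.16 K.
Converting, 299.16 K = 26.01°C.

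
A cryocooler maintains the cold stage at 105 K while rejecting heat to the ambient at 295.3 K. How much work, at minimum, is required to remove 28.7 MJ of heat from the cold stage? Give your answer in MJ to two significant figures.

52 MJ

The reservoir spacing is ΔT = 295.3 − 105 = 190.3 K.
The reversible limit is COP_R = T_C/ΔT = 0.5518, so W_min = Q_C/COP = Q_C·ΔT/T_C.
W_min = 28.70 × 190.3/105.00 = 52.02 MJ.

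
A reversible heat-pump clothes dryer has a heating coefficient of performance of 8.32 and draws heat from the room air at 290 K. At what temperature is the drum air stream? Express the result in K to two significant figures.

330 K

COP_HP = T_H/(T_H − T_C) rearranges to T_H = COP·T_C/(COP − 1).
With T_C = 290.00 K, T_H = 8.32 × 290.00/7.320 = 329.62 K.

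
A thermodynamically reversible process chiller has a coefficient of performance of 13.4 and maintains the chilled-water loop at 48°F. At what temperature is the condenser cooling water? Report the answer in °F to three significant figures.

COP_R = T_C/(T_H − T_C) gives T_H − T_C = T_C/COP.
With T_C = 282.04 K, T_H = 282.04 × (1 + 1/13.4) = 303.09 K.
Converting, 303.09 K = 85.89°F.

85.9 °F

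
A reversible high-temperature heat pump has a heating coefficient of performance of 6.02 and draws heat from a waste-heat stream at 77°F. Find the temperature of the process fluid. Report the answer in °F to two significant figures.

180 °F

COP_HP = T_H/(T_H − T_C) rearranges to T_H = COP·T_C/(COP − 1).
With T_C = 298.15 K, T_H = 6.02 × 298.15/5.020 = 357.54 K.
Converting, 357.54 K = 183.91°F.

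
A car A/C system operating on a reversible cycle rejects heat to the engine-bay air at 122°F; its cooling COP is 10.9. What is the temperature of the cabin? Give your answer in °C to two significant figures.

23 °C

For a Carnot refrigerator COP_R = T_C/(T_H − T_C), so T_C = COP·T_H/(1 + COP).
With T_H = 323.15 K, T_C = 10.9 × 323.15/11.90 = 295.99 K.
Converting, 295.99 K = 22.84°C.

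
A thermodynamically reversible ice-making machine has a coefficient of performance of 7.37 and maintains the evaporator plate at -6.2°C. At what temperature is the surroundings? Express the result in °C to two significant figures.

COP_R = T_C/(T_H − T_C) gives T_H − T_C = T_C/COP.
With T_C = 266.95 K, T_H = 266.95 × (1 + 1/7.37) = 303.17 K.
Converting, 303.17 K = 30.02°C.

30 °C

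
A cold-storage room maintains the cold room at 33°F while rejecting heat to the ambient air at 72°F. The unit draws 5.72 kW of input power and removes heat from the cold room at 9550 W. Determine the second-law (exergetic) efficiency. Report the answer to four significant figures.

Converting, Q̇_C = 9550 W = 9.550 kW, so COP_actual = Q̇_C/Ẇ = 9.550/5.720 = 1.670.
In absolute terms T_C = 273.71 K and T_H = 295.37 K, so ΔT = 21.67 K.
COP_Carnot = T_C/ΔT = 273.71/21.67 = 12.63.
η_II = COP_actual/COP_Carnot = 1.670/12.63 = 0.1322.

0.1322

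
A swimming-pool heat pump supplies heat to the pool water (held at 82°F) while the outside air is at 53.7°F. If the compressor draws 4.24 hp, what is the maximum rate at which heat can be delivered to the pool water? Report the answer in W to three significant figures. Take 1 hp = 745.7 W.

60500 W

In absolute terms T_C = 285.21 K and T_H = 300.93 K, so ΔT = 15.72 K.
COP_Carnot = T_H/ΔT = 300.93/15.72 = 19.14.
Q̇_max = COP_Carnot × Ẇ = 19.14 × 4.240 hp = 81.15 hp = 60520 W.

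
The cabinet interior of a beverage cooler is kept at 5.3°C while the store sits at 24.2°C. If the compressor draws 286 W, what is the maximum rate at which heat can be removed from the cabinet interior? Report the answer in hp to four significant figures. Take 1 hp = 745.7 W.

In absolute terms T_C = 278.45 K and T_H = 297.35 K, so ΔT = 18.90 K.
COP_Carnot = T_C/ΔT = 278.45/18.90 = 14.73.
Q̇_max = COP_Carnot × Ẇ = 14.73 × 286.0 W = 4214 W = 5.651 hp.

5.651 hp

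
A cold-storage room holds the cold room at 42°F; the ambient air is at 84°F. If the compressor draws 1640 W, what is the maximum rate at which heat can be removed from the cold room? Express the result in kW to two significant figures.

20 kW

In absolute terms T_C = 278.71 K and T_H = 302.04 K, so ΔT = 23.33 K.
COP_Carnot = T_C/ΔT = 278.71/23.33 = 11.94.
Q̇_max = COP_Carnot × Ẇ = 11.94 × 1640 W = 19590 W = 19.59 kW.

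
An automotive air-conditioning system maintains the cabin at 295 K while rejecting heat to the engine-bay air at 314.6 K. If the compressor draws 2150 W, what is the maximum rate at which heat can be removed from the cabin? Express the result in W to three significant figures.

The reservoir spacing is ΔT = 314.6 − 295 = 19.60 K.
COP_Carnot = T_C/ΔT = 295.00/19.60 = 15.05.
Q̇_max = COP_Carnot × Ẇ = 15.05 × 2150 W = 32360 W.

32400 W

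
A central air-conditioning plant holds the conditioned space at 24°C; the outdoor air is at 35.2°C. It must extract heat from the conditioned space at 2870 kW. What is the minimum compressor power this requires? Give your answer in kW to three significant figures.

In absolute terms T_C = 297.15 K and T_H = 308.35 K, so ΔT = 11.20 K.
COP_Carnot = T_C/ΔT = 297.15/11.20 = 26.53.
Ẇ_min = Q̇/COP_Carnot = 2870/26.53 = 108.2 kW.

108 kW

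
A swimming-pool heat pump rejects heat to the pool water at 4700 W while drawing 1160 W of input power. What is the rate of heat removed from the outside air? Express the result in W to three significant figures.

3540 W

For a cyclic device the first law requires Q̇_H = Q̇_C + Ẇ.
Q̇_C = Q̇_H − Ẇ = 3540 W.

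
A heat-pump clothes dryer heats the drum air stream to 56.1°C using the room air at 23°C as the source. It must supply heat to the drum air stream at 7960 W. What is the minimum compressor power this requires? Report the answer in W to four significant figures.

In absolute terms T_C = 296.15 K and T_H = 329.25 K, so ΔT = 33.10 K.
COP_Carnot = T_H/ΔT = 329.25/33.10 = 9.947.
Ẇ_min = Q̇/COP_Carnot = 7960/9.947 = 800.2 W.

800.2 W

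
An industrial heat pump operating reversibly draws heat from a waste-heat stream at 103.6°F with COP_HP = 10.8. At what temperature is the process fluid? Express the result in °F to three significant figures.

COP_HP = T_H/(T_H − T_C) rearranges to T_H = COP·T_C/(COP − 1).
With T_C = 312.93 K, T_H = 10.8 × 312.93/9.800 = 344.86 K.
Converting, 344.86 K = 161.08°F.

161 °F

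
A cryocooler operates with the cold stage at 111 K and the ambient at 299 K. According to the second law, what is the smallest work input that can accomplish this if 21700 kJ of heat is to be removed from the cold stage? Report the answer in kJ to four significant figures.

36750 kJ

The reservoir spacing is ΔT = 299 − 111 = 188.0 K.
The reversible limit is COP_R = T_C/ΔT = 0.5904, so W_min = Q_C/COP = Q_C·ΔT/T_C.
W_min = 21700 × 188.0/111.00 = 36750 kJ.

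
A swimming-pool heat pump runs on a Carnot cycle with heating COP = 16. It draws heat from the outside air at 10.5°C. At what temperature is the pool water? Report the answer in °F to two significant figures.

COP_HP = T_H/(T_H − T_C) rearranges to T_H = COP·T_C/(COP − 1).
With T_C = 283.65 K, T_H = 16 × 283.65/15.00 = 302.56 K.
Converting, 302.56 K = 84.94°F.

85 °F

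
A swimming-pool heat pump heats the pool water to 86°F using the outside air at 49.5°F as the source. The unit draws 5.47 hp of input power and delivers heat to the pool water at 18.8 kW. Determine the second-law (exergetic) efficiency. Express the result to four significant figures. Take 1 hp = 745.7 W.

Converting, Q̇_H = 18.80 kW = 25.21 hp, so COP_actual = Q̇_H/Ẇ = 25.21/5.470 = 4.609.
In absolute terms T_C = 282.87 K and T_H = 303.15 K, so ΔT = 20.28 K.
COP_Carnot = T_H/ΔT = 303.15/20.28 = 14.95.
η_II = COP_actual/COP_Carnot = 4.609/14.95 = 0.3083.

0.3083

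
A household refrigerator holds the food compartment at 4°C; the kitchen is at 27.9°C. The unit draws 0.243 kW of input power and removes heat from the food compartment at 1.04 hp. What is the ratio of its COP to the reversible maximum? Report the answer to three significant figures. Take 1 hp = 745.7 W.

0.275

Converting, Q̇_C = 1.040 hp = 0.7755 kW, so COP_actual = Q̇_C/Ẇ = 0.7755/0.2430 = 3.191.
In absolute terms T_C = 277.15 K and T_H = 301.05 K, so ΔT = 23.90 K.
COP_Carnot = T_C/ΔT = 277.15/23.90 = 11.60.
η_II = COP_actual/COP_Carnot = 3.191/11.60 = 0.2752.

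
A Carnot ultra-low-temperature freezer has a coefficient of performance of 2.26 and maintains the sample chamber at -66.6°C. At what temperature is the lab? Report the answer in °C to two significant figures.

25 °C

COP_R = T_C/(T_H − T_C) gives T_H − T_C = T_C/COP.
With T_C = 206.55 K, T_H = 206.55 × (1 + 1/2.26) = 297.94 K.
Converting, 297.94 K = 24.79°C.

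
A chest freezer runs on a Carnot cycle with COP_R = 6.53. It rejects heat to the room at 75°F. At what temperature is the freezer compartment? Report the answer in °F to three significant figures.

For a Carnot refrigerator COP_R = T_C/(T_H − T_C), so T_C = COP·T_H/(1 + COP).
With T_H = 297.04 K, T_C = 6.53 × 297.04/7.530 = 257.59 K.
Converting, 257.59 K = 3.99°F.

3.99 °F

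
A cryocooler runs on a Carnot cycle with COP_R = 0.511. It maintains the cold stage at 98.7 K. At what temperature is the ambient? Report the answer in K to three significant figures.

292 K

COP_R = T_C/(T_H − T_C) gives T_H − T_C = T_C/COP.
With T_C = 98.70 K, T_H = 98.70 × (1 + 1/0.511) = 291.85 K.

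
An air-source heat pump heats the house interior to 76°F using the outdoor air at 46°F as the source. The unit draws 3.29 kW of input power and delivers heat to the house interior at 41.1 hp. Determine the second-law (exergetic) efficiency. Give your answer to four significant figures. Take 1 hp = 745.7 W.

Converting, Q̇_H = 41.10 hp = 30.65 kW, so COP_actual = Q̇_H/Ẇ = 30.65/3.290 = 9.316.
In absolute terms T_C = 280.93 K and T_H = 297.59 K, so ΔT = 16.67 K.
COP_Carnot = T_H/ΔT = 297.59/16.67 = 17.86.
η_II = COP_actual/COP_Carnot = 9.316/17.86 = 0.5217.

0.5217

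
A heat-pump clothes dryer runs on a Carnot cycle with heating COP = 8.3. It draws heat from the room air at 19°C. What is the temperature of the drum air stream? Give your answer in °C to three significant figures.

COP_HP = T_H/(T_H − T_C) rearranges to T_H = COP·T_C/(COP − 1).
With T_C = 292.15 K, T_H = 8.3 × 292.15/7.300 = 332.17 K.
Converting, 332.17 K = 59.02°C.

59.0 °C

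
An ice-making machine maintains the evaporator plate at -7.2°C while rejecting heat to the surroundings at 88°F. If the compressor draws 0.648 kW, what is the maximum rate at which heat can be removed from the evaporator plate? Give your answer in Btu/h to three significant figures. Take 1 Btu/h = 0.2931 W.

15300 Btu/h

In absolute terms T_C = 265.95 K and T_H = 304.26 K, so ΔT = 38.31 K.
COP_Carnot = T_C/ΔT = 265.95/38.31 = 6.942.
Q̇_max = COP_Carnot × Ẇ = 6.942 × 0.6480 kW = 4.498 kW = 15350 Btu/h.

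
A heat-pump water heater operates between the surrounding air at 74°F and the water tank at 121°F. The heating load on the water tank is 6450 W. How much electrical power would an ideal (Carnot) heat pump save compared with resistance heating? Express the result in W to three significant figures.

5930 W

In absolute terms T_C = 296.48 K and T_H = 322.59 K, so ΔT = 26.11 K.
COP_Carnot = T_H/ΔT = 322.59/26.11 = 12.35.
Resistance heating needs Ẇ_res = Q̇_H = 6450 W; the reversible heat pump needs only Ẇ_hp = Q̇_H/COP = 522.1 W.
Saving = 6450 − 522.1 = 5928 W.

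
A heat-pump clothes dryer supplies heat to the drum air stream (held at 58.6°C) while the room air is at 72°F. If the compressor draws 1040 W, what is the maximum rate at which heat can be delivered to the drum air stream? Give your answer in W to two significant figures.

9500 W

In absolute terms T_C = 295.37 K and T_H = 331.75 K, so ΔT = 36.38 K.
COP_Carnot = T_H/ΔT = 331.75/36.38 = 9.120.
Q̇_max = COP_Carnot × Ẇ = 9.120 × 1040 W = 9484 W.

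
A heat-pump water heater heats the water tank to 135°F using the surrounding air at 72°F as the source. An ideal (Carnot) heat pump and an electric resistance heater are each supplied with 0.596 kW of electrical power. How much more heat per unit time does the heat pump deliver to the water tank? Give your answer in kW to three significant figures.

5.03 kW

In absolute terms T_C = 295.37 K and T_H = 330.37 K, so ΔT = 35.00 K.
COP_Carnot = T_H/ΔT = 330.37/35.00 = 9.439.
The heat pump delivers Q̇_H = COP × Ẇ = 5.626 kW; the resistance heater delivers Ẇ = 0.5960 kW.
Extra = (COP − 1)·Ẇ = 5.030 kW.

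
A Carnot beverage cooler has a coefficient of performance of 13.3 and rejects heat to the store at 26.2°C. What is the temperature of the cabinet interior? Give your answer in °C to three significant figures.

5.27 °C

For a Carnot refrigerator COP_R = T_C/(T_H − T_C), so T_C = COP·T_H/(1 + COP).
With T_H = 299.35 K, T_C = 13.3 × 299.35/14.30 = 278.42 K.
Converting, 278.42 K = 5.27°C.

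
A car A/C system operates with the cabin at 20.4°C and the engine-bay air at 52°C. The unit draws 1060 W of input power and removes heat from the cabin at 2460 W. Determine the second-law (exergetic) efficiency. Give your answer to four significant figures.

COP_actual = Q̇_C/Ẇ = 2460/1060 = 2.321.
In absolute terms T_C = 293.55 K and T_H = 325.15 K, so ΔT = 31.60 K.
COP_Carnot = T_C/ΔT = 293.55/31.60 = 9.290.
η_II = COP_actual/COP_Carnot = 2.321/9.290 = 0.2498.

0.2498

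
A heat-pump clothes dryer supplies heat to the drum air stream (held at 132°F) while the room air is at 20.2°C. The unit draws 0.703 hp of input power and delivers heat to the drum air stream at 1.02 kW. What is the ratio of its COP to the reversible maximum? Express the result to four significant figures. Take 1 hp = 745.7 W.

0.2093

Converting, Q̇_H = 1.020 kW = 1.368 hp, so COP_actual = Q̇_H/Ẇ = 1.368/0.7030 = 1.946.
In absolute terms T_C = 293.35 K and T_H = 328.71 K, so ΔT = 35.36 K.
COP_Carnot = T_H/ΔT = 328.71/35.36 = 9.297.
η_II = COP_actual/COP_Carnot = 1.946/9.297 = 0.2093.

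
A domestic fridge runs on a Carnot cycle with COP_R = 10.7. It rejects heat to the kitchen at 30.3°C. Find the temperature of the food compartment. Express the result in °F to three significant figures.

39.9 °F

For a Carnot refrigerator COP_R = T_C/(T_H − T_C), so T_C = COP·T_H/(1 + COP).
With T_H = 303.45 K, T_C = 10.7 × 303.45/11.70 = 277.51 K.
Converting, 277.51 K = 39.86°F.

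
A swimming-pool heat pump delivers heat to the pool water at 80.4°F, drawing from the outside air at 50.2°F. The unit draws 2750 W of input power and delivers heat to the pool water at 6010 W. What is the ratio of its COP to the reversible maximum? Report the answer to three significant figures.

0.122

COP_actual = Q̇_H/Ẇ = 6010/2750 = 2.185.
In absolute terms T_C = 283.26 K and T_H = 300.04 K, so ΔT = 16.78 K.
COP_Carnot = T_H/ΔT = 300.04/16.78 = 17.88.
η_II = COP_actual/COP_Carnot = 2.185/17.88 = 0.1222.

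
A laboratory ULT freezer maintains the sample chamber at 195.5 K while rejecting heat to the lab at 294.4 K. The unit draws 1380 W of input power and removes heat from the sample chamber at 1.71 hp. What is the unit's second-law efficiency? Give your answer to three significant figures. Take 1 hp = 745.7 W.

Converting, Q̇_C = 1.710 hp = 1275 W, so COP_actual = Q̇_C/Ẇ = 1275/1380 = 0.9240.
The reservoir spacing is ΔT = 294.4 − 195.5 = 98.90 K.
COP_Carnot = T_C/ΔT = 195.50/98.90 = 1.977.
η_II = COP_actual/COP_Carnot = 0.9240/1.977 = 0.4674.

0.467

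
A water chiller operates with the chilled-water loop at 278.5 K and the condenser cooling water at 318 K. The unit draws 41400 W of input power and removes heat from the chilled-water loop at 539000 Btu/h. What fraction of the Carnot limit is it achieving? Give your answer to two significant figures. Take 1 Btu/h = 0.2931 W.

Converting, Q̇_C = 539000 Btu/h = 158000 W, so COP_actual = Q̇_C/Ẇ = 158000/41400 = 3.816.
The reservoir spacing is ΔT = 318 − 278.5 = 39.50 K.
COP_Carnot = T_C/ΔT = 278.50/39.50 = 7.051.
η_II = COP_actual/COP_Carnot = 3.816/7.051 = 0.5412.

0.54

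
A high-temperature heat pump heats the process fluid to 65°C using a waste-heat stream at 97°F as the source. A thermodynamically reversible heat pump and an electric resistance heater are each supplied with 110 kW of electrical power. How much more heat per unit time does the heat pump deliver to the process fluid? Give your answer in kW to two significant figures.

In absolute terms T_C = 309.26 K and T_H = 338.15 K, so ΔT = 28.89 K.
COP_Carnot = T_H/ΔT = 338.15/28.89 = 11.71.
The heat pump delivers Q̇_H = COP × Ẇ = 1288 kW; the resistance heater delivers Ẇ = 110.0 kW.
Extra = (COP − 1)·Ẇ = 1178 kW.

1200 kW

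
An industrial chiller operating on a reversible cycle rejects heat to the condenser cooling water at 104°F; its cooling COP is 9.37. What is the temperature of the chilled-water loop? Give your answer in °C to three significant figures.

9.80 °C

For a Carnot refrigerator COP_R = T_C/(T_H − T_C), so T_C = COP·T_H/(1 + COP).
With T_H = 313.15 K, T_C = 9.37 × 313.15/10.37 = 282.95 K.
Converting, 282.95 K = 9.80°C.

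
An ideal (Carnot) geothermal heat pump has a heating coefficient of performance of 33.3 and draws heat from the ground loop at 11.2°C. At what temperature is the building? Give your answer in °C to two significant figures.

20 °C

COP_HP = T_H/(T_H − T_C) rearranges to T_H = COP·T_C/(COP − 1).
With T_C = 284.35 K, T_H = 33.3 × 284.35/32.30 = 293.15 K.
Converting, 293.15 K = 20.00°C.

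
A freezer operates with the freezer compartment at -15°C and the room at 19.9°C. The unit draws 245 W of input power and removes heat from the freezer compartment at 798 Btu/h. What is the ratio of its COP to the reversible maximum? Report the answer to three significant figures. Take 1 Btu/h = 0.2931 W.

0.129

Converting, Q̇_C = 798.0 Btu/h = 233.9 W, so COP_actual = Q̇_C/Ẇ = 233.9/245.0 = 0.9547.
In absolute terms T_C = 258.15 K and T_H = 293.05 K, so ΔT = 34.90 K.
COP_Carnot = T_C/ΔT = 258.15/34.90 = 7.397.
η_II = COP_actual/COP_Carnot = 0.9547/7.397 = 0.1291.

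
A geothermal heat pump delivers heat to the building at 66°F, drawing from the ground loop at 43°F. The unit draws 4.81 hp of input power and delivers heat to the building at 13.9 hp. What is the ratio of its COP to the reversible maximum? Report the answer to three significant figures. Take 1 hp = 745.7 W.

COP_actual = Q̇_H/Ẇ = 13.90/4.810 = 2.890.
In absolute terms T_C = 279.26 K and T_H = 292.04 K, so ΔT = 12.78 K.
COP_Carnot = T_H/ΔT = 292.04/12.78 = 22.86.
η_II = COP_actual/COP_Carnot = 2.890/22.86 = 0.1264.

0.126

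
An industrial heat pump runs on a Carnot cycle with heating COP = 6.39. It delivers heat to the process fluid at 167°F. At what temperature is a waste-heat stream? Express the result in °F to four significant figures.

COP_HP = T_H/(T_H − T_C) gives T_H − T_C = T_H/COP.
With T_H = 348.15 K, T_C = 348.15 × (1 − 1/6.39) = 293.67 K.
Converting, 293.67 K = 68.93°F.

68.93 °F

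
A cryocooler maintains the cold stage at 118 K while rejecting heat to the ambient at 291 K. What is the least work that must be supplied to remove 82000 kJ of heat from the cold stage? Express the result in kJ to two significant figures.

120000 kJ

The reservoir spacing is ΔT = 291 − 118 = 173.0 K.
The reversible limit is COP_R = T_C/ΔT = 0.6821, so W_min = Q_C/COP = Q_C·ΔT/T_C.
W_min = 82000 × 173.0/118.00 = 120200 kJ.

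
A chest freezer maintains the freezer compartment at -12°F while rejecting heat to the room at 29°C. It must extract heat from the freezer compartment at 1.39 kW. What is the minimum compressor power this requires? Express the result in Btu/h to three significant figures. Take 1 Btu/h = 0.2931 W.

In absolute terms T_C = 248.71 K and T_H = 302.15 K, so ΔT = 53.44 K.
COP_Carnot = T_C/ΔT = 248.71/53.44 = 4.654.
Ẇ_min = Q̇/COP_Carnot = 1.390/4.654 = 0.2987 kW = 1019 Btu/h.

1020 Btu/h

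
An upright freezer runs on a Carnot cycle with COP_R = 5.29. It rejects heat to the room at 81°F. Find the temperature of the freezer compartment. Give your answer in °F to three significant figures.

-4.96 °F

For a Carnot refrigerator COP_R = T_C/(T_H − T_C), so T_C = COP·T_H/(1 + COP).
With T_H = 300.37 K, T_C = 5.29 × 300.37/6.290 = 252.62 K.
Converting, 252.62 K = -4.96°F.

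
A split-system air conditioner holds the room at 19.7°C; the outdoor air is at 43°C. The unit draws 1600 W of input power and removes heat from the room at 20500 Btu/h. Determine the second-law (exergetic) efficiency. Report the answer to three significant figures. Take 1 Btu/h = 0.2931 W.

0.299

Converting, Q̇_C = 20500 Btu/h = 6009 W, so COP_actual = Q̇_C/Ẇ = 6009/1600 = 3.755.
In absolute terms T_C = 292.85 K and T_H = 316.15 K, so ΔT = 23.30 K.
COP_Carnot = T_C/ΔT = 292.85/23.30 = 12.57.
η_II = COP_actual/COP_Carnot = 3.755/12.57 = 0.2988.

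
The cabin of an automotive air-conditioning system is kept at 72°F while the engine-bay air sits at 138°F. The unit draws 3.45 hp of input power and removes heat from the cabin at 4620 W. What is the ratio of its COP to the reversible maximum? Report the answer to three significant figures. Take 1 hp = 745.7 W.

Converting, Q̇_C = 4620 W = 6.196 hp, so COP_actual = Q̇_C/Ẇ = 6.196/3.450 = 1.796.
In absolute terms T_C = 295.37 K and T_H = 332.04 K, so ΔT = 36.67 K.
COP_Carnot = T_C/ΔT = 295.37/36.67 = 8.056.
η_II = COP_actual/COP_Carnot = 1.796/8.056 = 0.2229.

0.223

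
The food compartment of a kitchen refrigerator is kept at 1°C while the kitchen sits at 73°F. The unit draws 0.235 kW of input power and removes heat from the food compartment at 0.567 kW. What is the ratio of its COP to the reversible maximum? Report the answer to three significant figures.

COP_actual = Q̇_C/Ẇ = 0.5670/0.2350 = 2.413.
In absolute terms T_C = 274.15 K and T_H = 295.93 K, so ΔT = 21.78 K.
COP_Carnot = T_C/ΔT = 274.15/21.78 = 12.59.
η_II = COP_actual/COP_Carnot = 2.413/12.59 = 0.1917.

0.192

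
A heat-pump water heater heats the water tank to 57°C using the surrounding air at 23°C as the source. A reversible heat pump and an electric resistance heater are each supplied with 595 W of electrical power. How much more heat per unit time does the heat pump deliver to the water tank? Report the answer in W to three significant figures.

5180 W

In absolute terms T_C = 296.15 K and T_H = 330.15 K, so ΔT = 34.00 K.
COP_Carnot = T_H/ΔT = 330.15/34.00 = 9.710.
The heat pump delivers Q̇_H = COP × Ẇ = 5778 W; the resistance heater delivers Ẇ = 595.0 W.
Extra = (COP − 1)·Ẇ = 5183 W.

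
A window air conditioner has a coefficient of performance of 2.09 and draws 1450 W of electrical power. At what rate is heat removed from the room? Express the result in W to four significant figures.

3031 W

Q̇_C = COP × Ẇ = 2.09 × 1450 = 3031 W.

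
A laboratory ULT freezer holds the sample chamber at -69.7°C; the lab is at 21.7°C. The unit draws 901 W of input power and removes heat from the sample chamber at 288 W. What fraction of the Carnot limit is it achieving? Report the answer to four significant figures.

COP_actual = Q̇_C/Ẇ = 288.0/901.0 = 0.3196.
In absolute terms T_C = 203.45 K and T_H = 294.85 K, so ΔT = 91.40 K.
COP_Carnot = T_C/ΔT = 203.45/91.40 = 2.226.
η_II = COP_actual/COP_Carnot = 0.3196/2.226 = 0.1436.

0.1436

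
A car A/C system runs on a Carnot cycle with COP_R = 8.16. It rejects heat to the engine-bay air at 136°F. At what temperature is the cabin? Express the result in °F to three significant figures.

71.0 °F

For a Carnot refrigerator COP_R = T_C/(T_H − T_C), so T_C = COP·T_H/(1 + COP).
With T_H = 330.93 K, T_C = 8.16 × 330.93/9.160 = 294.80 K.
Converting, 294.80 K = 70.97°F.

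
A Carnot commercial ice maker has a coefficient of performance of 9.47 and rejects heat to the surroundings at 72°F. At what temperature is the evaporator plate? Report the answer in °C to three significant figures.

For a Carnot refrigerator COP_R = T_C/(T_H − T_C), so T_C = COP·T_H/(1 + COP).
With T_H = 295.37 K, T_C = 9.47 × 295.37/10.47 = 267.16 K.
Converting, 267.16 K = -5.99°C.

-5.99 °C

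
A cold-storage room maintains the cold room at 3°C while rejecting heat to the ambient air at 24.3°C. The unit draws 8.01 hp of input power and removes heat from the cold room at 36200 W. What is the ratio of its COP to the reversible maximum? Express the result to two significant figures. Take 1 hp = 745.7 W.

Converting, Q̇_C = 36200 W = 48.54 hp, so COP_actual = Q̇_C/Ẇ = 48.54/8.010 = 6.061.
In absolute terms T_C = 276.15 K and T_H = 297.45 K, so ΔT = 21.30 K.
COP_Carnot = T_C/ΔT = 276.15/21.30 = 12.96.
η_II = COP_actual/COP_Carnot = 6.061/12.96 = 0.4675.

0.47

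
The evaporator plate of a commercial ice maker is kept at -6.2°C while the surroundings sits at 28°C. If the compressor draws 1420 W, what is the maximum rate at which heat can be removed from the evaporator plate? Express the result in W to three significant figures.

In absolute terms T_C = 266.95 K and T_H = 301.15 K, so ΔT = 34.20 K.
COP_Carnot = T_C/ΔT = 266.95/34.20 = 7.806.
Q̇_max = COP_Carnot × Ẇ = 7.806 × 1420 W = 11080 W.

11100 W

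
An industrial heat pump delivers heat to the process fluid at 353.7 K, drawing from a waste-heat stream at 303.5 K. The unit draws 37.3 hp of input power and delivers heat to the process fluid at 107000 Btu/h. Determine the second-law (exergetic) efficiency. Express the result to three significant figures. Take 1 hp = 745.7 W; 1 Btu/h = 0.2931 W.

Converting, Q̇_H = 107000 Btu/h = 42.06 hp, so COP_actual = Q̇_H/Ẇ = 42.06/37.30 = 1.128.
The reservoir spacing is ΔT = 353.7 − 303.5 = 50.20 K.
COP_Carnot = T_H/ΔT = 353.70/50.20 = 7.046.
η_II = COP_actual/COP_Carnot = 1.128/7.046 = 0.1600.

0.160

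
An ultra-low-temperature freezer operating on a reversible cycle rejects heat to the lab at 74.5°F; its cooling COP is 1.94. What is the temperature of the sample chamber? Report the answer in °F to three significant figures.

-107 °F

For a Carnot refrigerator COP_R = T_C/(T_H − T_C), so T_C = COP·T_H/(1 + COP).
With T_H = 296.76 K, T_C = 1.94 × 296.76/2.940 = 195.82 K.
Converting, 195.82 K = -107.19°F.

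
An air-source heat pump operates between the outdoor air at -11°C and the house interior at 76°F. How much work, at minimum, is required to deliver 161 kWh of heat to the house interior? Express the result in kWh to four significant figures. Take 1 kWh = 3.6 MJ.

In absolute terms T_C = 262.15 K and T_H = 297.59 K, so ΔT = 35.44 K.
The reversible limit is COP_HP = T_H/ΔT = 8.396, so W_min = Q_H/COP = Q_H·ΔT/T_H.
W_min = 161.0 × 35.44/297.59 = 19.18 kWh.

19.18 kWh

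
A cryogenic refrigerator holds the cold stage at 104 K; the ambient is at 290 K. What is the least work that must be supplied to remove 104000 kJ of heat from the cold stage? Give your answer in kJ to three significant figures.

The reservoir spacing is ΔT = 290 − 104 = 186.0 K.
The reversible limit is COP_R = T_C/ΔT = 0.5591, so W_min = Q_C/COP = Q_C·ΔT/T_C.
W_min = 104000 × 186.0/104.00 = 186000 kJ.

186000 kJ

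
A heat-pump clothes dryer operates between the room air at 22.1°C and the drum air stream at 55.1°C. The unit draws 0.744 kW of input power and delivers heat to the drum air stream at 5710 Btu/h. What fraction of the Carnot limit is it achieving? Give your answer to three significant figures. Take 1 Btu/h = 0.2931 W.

Converting, Q̇_H = 5710 Btu/h = 1.674 kW, so COP_actual = Q̇_H/Ẇ = 1.674/0.7440 = 2.249.
In absolute terms T_C = 295.25 K and T_H = 328.25 K, so ΔT = 33.00 K.
COP_Carnot = T_H/ΔT = 328.25/33.00 = 9.947.
η_II = COP_actual/COP_Carnot = 2.249/9.947 = 0.2261.

0.226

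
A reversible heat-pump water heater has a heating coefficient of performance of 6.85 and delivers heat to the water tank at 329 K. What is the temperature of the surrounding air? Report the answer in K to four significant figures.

COP_HP = T_H/(T_H − T_C) gives T_H − T_C = T_H/COP.
With T_H = 329.00 K, T_C = 329.00 × (1 − 1/6.85) = 280.97 K.

281.0 K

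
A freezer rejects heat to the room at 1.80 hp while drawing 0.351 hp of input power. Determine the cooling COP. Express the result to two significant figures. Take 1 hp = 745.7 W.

4.1

The first law gives Q̇_H = Q̇_C + Ẇ, so the three rates are Q̇_C = 1.449, Q̇_H = 1.800, Ẇ = 0.3510 hp.
COP_R = Q̇_C/Ẇ = 1.449/0.3510 = 4.128.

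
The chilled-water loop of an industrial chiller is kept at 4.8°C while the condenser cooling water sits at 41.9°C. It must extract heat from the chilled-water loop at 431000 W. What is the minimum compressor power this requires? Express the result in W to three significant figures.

57500 W

In absolute terms T_C = 277.95 K and T_H = 315.05 K, so ΔT = 37.10 K.
COP_Carnot = T_C/ΔT = 277.95/37.10 = 7.492.
Ẇ_min = Q̇/COP_Carnot = 431000/7.492 = 57530 W.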